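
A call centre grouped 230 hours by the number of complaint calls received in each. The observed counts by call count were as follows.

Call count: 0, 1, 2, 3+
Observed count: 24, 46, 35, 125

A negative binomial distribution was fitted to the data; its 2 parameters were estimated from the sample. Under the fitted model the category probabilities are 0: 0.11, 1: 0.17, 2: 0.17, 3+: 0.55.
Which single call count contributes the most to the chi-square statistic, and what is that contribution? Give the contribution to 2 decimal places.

Expected counts E_i = n·p_i: 230×0.11 = 25.3, 230×0.17 = 39.1, 230×0.17 = 39.1, 230×0.55 = 126.5.
χ² = (24−25.3)²/25.3 + (46−39.1)²/39.1 + (35−39.1)²/39.1 + (125−126.5)²/126.5
   = 0.067 + 1.218 + 0.430 + 0.018
The largest term is for 1: 1.22.

1, 1.22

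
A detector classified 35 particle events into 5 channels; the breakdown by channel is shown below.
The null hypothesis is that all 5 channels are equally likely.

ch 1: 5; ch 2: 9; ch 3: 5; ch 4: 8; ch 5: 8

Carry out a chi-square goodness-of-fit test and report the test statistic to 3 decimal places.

2.000

Expected count for each of the 5 categories: 35/5 = 7.
cat         O        E   (O−E)²/E
ch 1        5        7     0.5714
ch 2        9        7     0.5714
ch 3        5        7     0.5714
ch 4        8        7     0.1429
ch 5        8        7     0.1429
Sum = 2.000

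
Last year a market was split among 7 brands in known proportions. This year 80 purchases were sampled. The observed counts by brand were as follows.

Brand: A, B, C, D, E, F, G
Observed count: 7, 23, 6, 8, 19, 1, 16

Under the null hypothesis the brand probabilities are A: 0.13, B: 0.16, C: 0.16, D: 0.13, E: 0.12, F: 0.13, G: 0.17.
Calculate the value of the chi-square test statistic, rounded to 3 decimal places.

31.530

Expected counts E_i = n·p_i: 80×0.13 = 10.4, 80×0.16 = 12.8, 80×0.16 = 12.8, 80×0.13 = 10.4, 80×0.12 = 9.6, 80×0.13 = 10.4, 80×0.17 = 13.6.
cat         O        E   (O−E)²/E
A           7     10.4     1.1115
B          23     12.8     8.1281
C           6     12.8     3.6125
D           8     10.4     0.5538
E          19      9.6     9.2042
F           1     10.4     8.4962
G          16     13.6     0.4235
Sum = 31.530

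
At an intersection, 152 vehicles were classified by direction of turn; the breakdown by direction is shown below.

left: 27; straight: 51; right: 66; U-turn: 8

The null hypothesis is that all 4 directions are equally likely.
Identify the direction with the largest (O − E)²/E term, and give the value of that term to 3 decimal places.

Expected count for each of the 4 categories: 152/4 = 38.
cat           O        E   (O−E)²/E
left         27       38     3.1842
straight     51       38     4.4474
right        66       38    20.6316
U-turn        8       38    23.6842
The largest term is for U-turn: 23.684.

U-turn, 23.684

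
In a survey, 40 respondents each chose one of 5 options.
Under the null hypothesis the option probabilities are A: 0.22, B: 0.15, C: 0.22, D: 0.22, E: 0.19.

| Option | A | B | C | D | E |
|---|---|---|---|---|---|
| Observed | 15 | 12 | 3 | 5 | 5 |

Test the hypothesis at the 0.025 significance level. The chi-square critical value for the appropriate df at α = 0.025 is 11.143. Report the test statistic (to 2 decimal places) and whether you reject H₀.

Expected counts E_i = n·p_i: 40×0.22 = 8.8, 40×0.15 = 6, 40×0.22 = 8.8, 40×0.22 = 8.8, 40×0.19 = 7.6.
χ² = (15−8.8)²/8.8 + (12−6)²/6 + (3−8.8)²/8.8 + (5−8.8)²/8.8 + (5−7.6)²/7.6
   = 4.368 + 6.000 + 3.823 + 1.641 + 0.889
Sum = 16.72
df = 4. Since 16.72 > 11.143, we reject H₀.

16.72; reject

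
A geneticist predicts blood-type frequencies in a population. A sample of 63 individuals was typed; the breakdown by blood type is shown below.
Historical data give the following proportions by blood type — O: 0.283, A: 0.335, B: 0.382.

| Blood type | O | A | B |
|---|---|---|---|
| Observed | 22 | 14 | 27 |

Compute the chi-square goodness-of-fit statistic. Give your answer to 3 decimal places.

3.725

Expected counts E_i = n·p_i: 63×0.283 = 17.829, 63×0.335 = 21.105, 63×0.382 = 24.066.
χ² = (22−17.829)²/17.829 + (14−21.105)²/21.105 + (27−24.066)²/24.066
   = 0.9758 + 2.3919 + 0.3577
Sum = 3.725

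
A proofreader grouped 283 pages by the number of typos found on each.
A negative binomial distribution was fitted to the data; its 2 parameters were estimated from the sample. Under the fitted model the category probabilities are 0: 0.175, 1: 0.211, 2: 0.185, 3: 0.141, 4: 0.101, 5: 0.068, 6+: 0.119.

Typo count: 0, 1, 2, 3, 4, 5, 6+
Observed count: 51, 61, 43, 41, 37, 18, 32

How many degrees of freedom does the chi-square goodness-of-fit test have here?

There are k = 7 categories and 2 parameters estimated from the data, so df = 7 − 1 − 2 = 4.

4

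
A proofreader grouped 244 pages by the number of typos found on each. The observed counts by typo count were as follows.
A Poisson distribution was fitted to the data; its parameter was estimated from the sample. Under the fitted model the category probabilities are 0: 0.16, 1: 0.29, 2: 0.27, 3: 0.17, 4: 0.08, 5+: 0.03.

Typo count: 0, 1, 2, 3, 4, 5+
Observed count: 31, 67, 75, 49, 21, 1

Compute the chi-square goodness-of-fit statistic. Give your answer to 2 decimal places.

Expected counts E_i = n·p_i: 244×0.16 = 39.04, 244×0.29 = 70.76, 244×0.27 = 65.88, 244×0.17 = 41.48, 244×0.08 = 19.52, 244×0.03 = 7.32.
χ² = (31−39.04)²/39.04 + (67−70.76)²/70.76 + (75−65.88)²/65.88 + (49−41.48)²/41.48 + (21−19.52)²/19.52 + (1−7.32)²/7.32
   = 1.656 + 0.200 + 1.263 + 1.363 + 0.112 + 5.457
Sum = 10.05

10.05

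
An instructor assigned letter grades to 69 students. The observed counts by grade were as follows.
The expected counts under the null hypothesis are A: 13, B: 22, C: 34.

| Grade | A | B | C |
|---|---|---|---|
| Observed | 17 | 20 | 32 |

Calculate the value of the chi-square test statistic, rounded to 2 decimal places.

1.53

χ² = (17−13)²/13 + (20−22)²/22 + (32−34)²/34
   = 1.231 + 0.182 + 0.118
Sum = 1.53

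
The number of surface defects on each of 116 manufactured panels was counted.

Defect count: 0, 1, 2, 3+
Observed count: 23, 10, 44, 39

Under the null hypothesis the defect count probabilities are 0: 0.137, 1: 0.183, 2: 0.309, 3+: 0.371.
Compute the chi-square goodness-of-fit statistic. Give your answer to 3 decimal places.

Expected counts E_i = n·p_i: 116×0.137 = 15.892, 116×0.183 = 21.228, 116×0.309 = 35.844, 116×0.371 = 43.036.
0: (23 − 15.892)²/15.892 = 50.523664/15.892 = 3.1792
1: (10 − 21.228)²/21.228 = 126.067984/21.228 = 5.9388
2: (44 − 35.844)²/35.844 = 66.520336/35.844 = 1.8558
3+: (39 − 43.036)²/43.036 = 16.289296/43.036 = 0.3785
Sum = 11.352

11.352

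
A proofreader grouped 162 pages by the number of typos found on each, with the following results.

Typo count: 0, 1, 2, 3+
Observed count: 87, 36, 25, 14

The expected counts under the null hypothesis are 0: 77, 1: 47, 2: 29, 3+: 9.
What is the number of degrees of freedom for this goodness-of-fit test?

3

There are k = 4 categories and no parameters were estimated from the data, so df = 4 − 1 = 3.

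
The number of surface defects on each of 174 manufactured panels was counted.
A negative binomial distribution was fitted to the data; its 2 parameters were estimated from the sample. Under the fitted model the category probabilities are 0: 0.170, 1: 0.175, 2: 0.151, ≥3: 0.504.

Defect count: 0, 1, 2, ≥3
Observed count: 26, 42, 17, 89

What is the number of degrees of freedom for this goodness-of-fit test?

1

There are k = 4 categories and 2 parameters estimated from the data, so df = 4 − 1 − 2 = 1.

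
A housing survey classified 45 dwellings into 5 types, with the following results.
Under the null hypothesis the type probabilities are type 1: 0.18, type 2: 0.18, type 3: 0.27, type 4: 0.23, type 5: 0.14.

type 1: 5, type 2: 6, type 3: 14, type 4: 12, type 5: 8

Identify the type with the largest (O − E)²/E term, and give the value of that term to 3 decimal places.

Expected counts E_i = n·p_i: 45×0.18 = 8.1, 45×0.18 = 8.1, 45×0.27 = 12.15, 45×0.23 = 10.35, 45×0.14 = 6.3.
cat         O        E   (O−E)²/E
type 1      5      8.1     1.1864
type 2      6      8.1     0.5444
type 3     14    12.15     0.2817
type 4     12    10.35     0.2630
type 5      8      6.3     0.4587
The largest term is for type 1: 1.186.

type 1, 1.186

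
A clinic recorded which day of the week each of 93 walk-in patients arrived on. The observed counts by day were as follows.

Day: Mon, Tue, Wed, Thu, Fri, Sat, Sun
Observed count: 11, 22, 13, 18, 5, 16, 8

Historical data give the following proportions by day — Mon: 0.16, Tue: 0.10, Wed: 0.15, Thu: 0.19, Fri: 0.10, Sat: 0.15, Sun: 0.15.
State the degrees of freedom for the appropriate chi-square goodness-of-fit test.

6

There are k = 7 categories and no parameters were estimated from the data, so df = 7 − 1 = 6.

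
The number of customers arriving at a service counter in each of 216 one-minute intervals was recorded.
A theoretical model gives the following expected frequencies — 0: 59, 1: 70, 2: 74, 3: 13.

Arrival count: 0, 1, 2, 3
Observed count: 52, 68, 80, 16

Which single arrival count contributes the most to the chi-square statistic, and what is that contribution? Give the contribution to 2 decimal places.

0, 0.83

0: (52 − 59)²/59 = 49/59 = 0.831
1: (68 − 70)²/70 = 4/70 = 0.057
2: (80 − 74)²/74 = 36/74 = 0.486
3: (16 − 13)²/13 = 9/13 = 0.692
The largest term is for 0: 0.83.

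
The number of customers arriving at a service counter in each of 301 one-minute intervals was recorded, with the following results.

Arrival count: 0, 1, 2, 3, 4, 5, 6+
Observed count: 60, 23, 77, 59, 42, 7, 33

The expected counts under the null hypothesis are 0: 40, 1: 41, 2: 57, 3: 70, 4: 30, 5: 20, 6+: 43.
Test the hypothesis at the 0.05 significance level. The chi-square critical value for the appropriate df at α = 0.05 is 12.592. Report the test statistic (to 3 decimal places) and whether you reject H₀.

cat         O        E   (O−E)²/E
0          60       40    10.0000
1          23       41     7.9024
2          77       57     7.0175
3          59       70     1.7286
4          42       30     4.8000
5           7       20     8.4500
6+         33       43     2.3256
Sum = 42.224
df = 6. Since 42.224 > 12.592, we reject H₀.

42.224; reject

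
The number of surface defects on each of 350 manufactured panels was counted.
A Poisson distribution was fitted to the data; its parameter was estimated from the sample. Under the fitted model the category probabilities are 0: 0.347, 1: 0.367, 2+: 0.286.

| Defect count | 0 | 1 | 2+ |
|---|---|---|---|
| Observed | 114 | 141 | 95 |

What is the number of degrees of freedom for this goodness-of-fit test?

1

There are k = 3 categories and 1 parameter estimated from the data, so df = 3 − 1 − 1 = 1.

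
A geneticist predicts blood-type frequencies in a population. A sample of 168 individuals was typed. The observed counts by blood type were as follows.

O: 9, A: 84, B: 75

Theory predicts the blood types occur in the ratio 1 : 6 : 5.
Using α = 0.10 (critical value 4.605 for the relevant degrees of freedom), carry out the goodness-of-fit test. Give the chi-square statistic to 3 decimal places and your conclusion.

2.143; do not reject

Ratio total = 12. Expected counts: 168×1/12 = 14, 168×6/12 = 84, 168×5/12 = 70.
cat         O        E   (O−E)²/E
O           9       14     1.7857
A          84       84     0.0000
B          75       70     0.3571
Sum = 2.143
df = 2. Since 2.143 < 4.605, we do not reject H₀.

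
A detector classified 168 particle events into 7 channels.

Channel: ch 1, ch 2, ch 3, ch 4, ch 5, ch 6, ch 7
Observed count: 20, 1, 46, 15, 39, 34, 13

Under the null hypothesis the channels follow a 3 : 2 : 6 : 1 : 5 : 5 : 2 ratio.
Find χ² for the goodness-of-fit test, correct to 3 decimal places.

Ratio total = 24. Expected counts: 168×3/24 = 21, 168×2/24 = 14, 168×6/24 = 42, 168×1/24 = 7, 168×5/24 = 35, 168×5/24 = 35, 168×2/24 = 14.
ch 1: (20 − 21)²/21 = 1/21 = 0.0476
ch 2: (1 − 14)²/14 = 169/14 = 12.0714
ch 3: (46 − 42)²/42 = 16/42 = 0.3810
ch 4: (15 − 7)²/7 = 64/7 = 9.1429
ch 5: (39 − 35)²/35 = 16/35 = 0.4571
ch 6: (34 − 35)²/35 = 1/35 = 0.0286
ch 7: (13 − 14)²/14 = 1/14 = 0.0714
Sum = 22.200

22.200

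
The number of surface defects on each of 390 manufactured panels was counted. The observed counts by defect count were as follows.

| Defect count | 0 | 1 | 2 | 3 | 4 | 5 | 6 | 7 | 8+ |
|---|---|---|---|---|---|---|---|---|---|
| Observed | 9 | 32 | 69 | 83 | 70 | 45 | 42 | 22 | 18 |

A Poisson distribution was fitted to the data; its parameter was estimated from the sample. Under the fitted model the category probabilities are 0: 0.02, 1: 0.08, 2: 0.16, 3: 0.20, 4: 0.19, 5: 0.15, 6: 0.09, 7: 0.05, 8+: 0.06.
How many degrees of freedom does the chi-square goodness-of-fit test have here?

7

There are k = 9 categories and 1 parameter estimated from the data, so df = 9 − 1 − 1 = 7.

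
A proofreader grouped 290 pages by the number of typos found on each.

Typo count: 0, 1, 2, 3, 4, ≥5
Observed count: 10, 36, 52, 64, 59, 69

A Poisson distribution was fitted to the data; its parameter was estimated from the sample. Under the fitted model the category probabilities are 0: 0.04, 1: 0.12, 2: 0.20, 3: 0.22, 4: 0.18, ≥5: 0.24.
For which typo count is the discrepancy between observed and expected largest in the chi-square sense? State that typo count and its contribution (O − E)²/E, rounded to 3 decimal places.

Expected counts E_i = n·p_i: 290×0.04 = 11.6, 290×0.12 = 34.8, 290×0.20 = 58, 290×0.22 = 63.8, 290×0.18 = 52.2, 290×0.24 = 69.6.
χ² = (10−11.6)²/11.6 + (36−34.8)²/34.8 + (52−58)²/58 + (64−63.8)²/63.8 + (59−52.2)²/52.2 + (69−69.6)²/69.6
   = 0.2207 + 0.0414 + 0.6207 + 0.0006 + 0.8858 + 0.0052
The largest term is for 4: 0.886.

4, 0.886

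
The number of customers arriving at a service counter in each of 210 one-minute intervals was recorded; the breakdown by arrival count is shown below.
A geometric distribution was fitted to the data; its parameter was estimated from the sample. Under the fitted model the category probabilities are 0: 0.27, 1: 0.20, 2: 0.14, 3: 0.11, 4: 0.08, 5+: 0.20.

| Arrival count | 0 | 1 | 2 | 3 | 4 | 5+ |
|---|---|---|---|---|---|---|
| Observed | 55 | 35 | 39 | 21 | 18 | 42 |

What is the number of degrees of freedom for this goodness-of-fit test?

4

There are k = 6 categories and 1 parameter estimated from the data, so df = 6 − 1 − 1 = 4.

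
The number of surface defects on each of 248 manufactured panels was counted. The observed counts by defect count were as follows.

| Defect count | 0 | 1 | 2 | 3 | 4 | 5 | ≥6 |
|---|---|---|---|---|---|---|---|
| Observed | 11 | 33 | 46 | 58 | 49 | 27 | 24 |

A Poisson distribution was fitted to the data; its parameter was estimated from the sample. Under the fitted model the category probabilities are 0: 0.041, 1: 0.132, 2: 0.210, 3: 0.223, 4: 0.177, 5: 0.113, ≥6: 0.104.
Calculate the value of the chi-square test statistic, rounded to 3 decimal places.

1.667

Expected counts E_i = n·p_i: 248×0.041 = 10.168, 248×0.132 = 32.736, 248×0.210 = 52.08, 248×0.223 = 55.304, 248×0.177 = 43.896, 248×0.113 = 28.024, 248×0.104 = 25.792.
χ² = (11−10.168)²/10.168 + (33−32.736)²/32.736 + (46−52.08)²/52.08 + (58−55.304)²/55.304 + (49−43.896)²/43.896 + (27−28.024)²/28.024 + (24−25.792)²/25.792
   = 0.0681 + 0.0021 + 0.7098 + 0.1314 + 0.5935 + 0.0374 + 0.1245
Sum = 1.667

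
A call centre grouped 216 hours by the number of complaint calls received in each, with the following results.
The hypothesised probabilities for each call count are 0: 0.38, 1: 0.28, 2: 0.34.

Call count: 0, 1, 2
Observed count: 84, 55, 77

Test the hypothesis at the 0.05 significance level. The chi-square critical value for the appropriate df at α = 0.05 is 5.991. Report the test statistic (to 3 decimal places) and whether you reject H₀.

0.714; do not reject

Expected counts E_i = n·p_i: 216×0.38 = 82.08, 216×0.28 = 60.48, 216×0.34 = 73.44.
cat         O        E   (O−E)²/E
0          84    82.08     0.0449
1          55    60.48     0.4965
2          77    73.44     0.1726
Sum = 0.714
df = 2. Since 0.714 < 5.991, we do not reject H₀.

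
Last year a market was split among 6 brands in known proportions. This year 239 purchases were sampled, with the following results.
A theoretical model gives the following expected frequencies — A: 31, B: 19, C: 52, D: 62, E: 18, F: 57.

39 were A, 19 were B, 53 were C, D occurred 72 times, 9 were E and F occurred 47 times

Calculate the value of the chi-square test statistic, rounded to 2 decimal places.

9.95

χ² = (39−31)²/31 + (19−19)²/19 + (53−52)²/52 + (72−62)²/62 + (9−18)²/18 + (47−57)²/57
   = 2.065 + 0.000 + 0.019 + 1.613 + 4.500 + 1.754
Sum = 9.95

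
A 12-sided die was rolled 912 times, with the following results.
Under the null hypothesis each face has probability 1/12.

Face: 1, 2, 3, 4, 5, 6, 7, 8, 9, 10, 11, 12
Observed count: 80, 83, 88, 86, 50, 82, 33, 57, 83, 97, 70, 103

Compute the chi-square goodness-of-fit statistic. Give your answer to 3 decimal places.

59.026

Expected count for each of the 12 categories: 912/12 = 76.
χ² = (80−76)²/76 + (83−76)²/76 + (88−76)²/76 + (86−76)²/76 + (50−76)²/76 + (82−76)²/76 + (33−76)²/76 + (57−76)²/76 + (83−76)²/76 + (97−76)²/76 + (70−76)²/76 + (103−76)²/76
   = 0.2105 + 0.6447 + 1.8947 + 1.3158 + 8.8947 + 0.4737 + 24.3289 + 4.7500 + 0.6447 + 5.8026 + 0.4737 + 9.5921
Sum = 59.026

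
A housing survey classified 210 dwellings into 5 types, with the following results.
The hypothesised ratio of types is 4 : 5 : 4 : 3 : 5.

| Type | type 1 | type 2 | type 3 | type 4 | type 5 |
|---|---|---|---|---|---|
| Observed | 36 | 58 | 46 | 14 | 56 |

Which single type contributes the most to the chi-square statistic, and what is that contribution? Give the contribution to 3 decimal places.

type 4, 8.533

Ratio total = 21. Expected counts: 210×4/21 = 40, 210×5/21 = 50, 210×4/21 = 40, 210×3/21 = 30, 210×5/21 = 50.
χ² = (36−40)²/40 + (58−50)²/50 + (46−40)²/40 + (14−30)²/30 + (56−50)²/50
   = 0.4000 + 1.2800 + 0.9000 + 8.5333 + 0.7200
The largest term is for type 4: 8.533.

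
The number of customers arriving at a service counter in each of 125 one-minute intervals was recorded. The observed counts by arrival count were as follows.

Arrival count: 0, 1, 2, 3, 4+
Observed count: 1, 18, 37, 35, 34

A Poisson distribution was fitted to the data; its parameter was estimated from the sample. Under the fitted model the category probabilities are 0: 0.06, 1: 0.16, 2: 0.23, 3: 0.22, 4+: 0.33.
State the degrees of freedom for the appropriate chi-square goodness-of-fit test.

There are k = 5 categories and 1 parameter estimated from the data, so df = 5 − 1 − 1 = 3.

3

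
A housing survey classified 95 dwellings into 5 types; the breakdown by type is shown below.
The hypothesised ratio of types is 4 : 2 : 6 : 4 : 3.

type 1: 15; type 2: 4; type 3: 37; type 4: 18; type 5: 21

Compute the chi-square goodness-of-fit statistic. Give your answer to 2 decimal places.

Ratio total = 19. Expected counts: 95×4/19 = 20, 95×2/19 = 10, 95×6/19 = 30, 95×4/19 = 20, 95×3/19 = 15.
cat         O        E   (O−E)²/E
type 1     15       20      1.250
type 2      4       10      3.600
type 3     37       30      1.633
type 4     18       20      0.200
type 5     21       15      2.400
Sum = 9.08

9.08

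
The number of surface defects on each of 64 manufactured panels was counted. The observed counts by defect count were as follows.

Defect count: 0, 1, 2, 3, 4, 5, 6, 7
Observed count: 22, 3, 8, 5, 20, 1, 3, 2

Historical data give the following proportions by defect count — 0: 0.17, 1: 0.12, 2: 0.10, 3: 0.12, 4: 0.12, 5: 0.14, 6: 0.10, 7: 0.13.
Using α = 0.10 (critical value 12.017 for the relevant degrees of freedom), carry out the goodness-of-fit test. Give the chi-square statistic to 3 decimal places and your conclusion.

48.994; reject

Expected counts E_i = n·p_i: 64×0.17 = 10.88, 64×0.12 = 7.68, 64×0.10 = 6.4, 64×0.12 = 7.68, 64×0.12 = 7.68, 64×0.14 = 8.96, 64×0.10 = 6.4, 64×0.13 = 8.32.
χ² = (22−10.88)²/10.88 + (3−7.68)²/7.68 + (8−6.4)²/6.4 + (5−7.68)²/7.68 + (20−7.68)²/7.68 + (1−8.96)²/8.96 + (3−6.4)²/6.4 + (2−8.32)²/8.32
   = 11.3653 + 2.8519 + 0.4000 + 0.9352 + 19.7633 + 7.0716 + 1.8063 + 4.8008
Sum = 48.994
df = 7. Since 48.994 > 12.017, we reject H₀.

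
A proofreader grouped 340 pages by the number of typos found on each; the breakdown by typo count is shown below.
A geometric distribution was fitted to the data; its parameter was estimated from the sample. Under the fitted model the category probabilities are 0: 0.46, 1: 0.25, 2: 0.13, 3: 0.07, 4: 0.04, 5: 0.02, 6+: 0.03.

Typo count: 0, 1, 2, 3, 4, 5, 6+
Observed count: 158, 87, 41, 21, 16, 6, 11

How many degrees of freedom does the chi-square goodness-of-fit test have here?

There are k = 7 categories and 1 parameter estimated from the data, so df = 7 − 1 − 1 = 5.

5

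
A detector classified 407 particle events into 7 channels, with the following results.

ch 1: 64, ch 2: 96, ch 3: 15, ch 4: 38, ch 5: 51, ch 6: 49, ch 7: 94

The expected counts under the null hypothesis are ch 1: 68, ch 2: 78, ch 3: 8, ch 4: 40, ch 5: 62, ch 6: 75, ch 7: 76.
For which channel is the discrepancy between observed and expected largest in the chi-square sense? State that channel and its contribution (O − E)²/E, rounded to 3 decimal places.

ch 6, 9.013

cat         O        E   (O−E)²/E
ch 1       64       68     0.2353
ch 2       96       78     4.1538
ch 3       15        8     6.1250
ch 4       38       40     0.1000
ch 5       51       62     1.9516
ch 6       49       75     9.0133
ch 7       94       76     4.2632
The largest term is for ch 6: 9.013.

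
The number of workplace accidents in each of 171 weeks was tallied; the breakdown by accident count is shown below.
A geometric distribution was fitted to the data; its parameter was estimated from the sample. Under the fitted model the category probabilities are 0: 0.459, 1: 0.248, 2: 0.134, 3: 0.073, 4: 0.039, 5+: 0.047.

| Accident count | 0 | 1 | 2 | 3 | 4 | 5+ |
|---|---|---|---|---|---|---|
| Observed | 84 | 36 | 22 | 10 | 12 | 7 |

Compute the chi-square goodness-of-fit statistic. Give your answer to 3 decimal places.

6.281

Expected counts E_i = n·p_i: 171×0.459 = 78.489, 171×0.248 = 42.408, 171×0.134 = 22.914, 171×0.073 = 12.483, 171×0.039 = 6.669, 171×0.047 = 8.037.
cat         O        E   (O−E)²/E
0          84   78.489     0.3869
1          36   42.408     0.9683
2          22   22.914     0.0365
3          10   12.483     0.4939
4          12    6.669     4.2614
5+          7    8.037     0.1338
Sum = 6.281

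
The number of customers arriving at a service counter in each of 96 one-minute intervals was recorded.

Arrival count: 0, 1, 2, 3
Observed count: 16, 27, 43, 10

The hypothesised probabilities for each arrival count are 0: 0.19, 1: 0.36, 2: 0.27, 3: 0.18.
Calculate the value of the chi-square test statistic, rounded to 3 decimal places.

Expected counts E_i = n·p_i: 96×0.19 = 18.24, 96×0.36 = 34.56, 96×0.27 = 25.92, 96×0.18 = 17.28.
cat         O        E   (O−E)²/E
0          16    18.24     0.2751
1          27    34.56     1.6538
2          43    25.92    11.2549
3          10    17.28     3.0670
Sum = 16.251

16.251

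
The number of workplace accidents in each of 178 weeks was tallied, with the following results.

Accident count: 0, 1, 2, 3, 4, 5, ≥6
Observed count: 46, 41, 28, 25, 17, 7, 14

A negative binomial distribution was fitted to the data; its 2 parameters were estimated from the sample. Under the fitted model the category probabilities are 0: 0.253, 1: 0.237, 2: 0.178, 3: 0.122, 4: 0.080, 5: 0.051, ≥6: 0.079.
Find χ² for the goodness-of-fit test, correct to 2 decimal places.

Expected counts E_i = n·p_i: 178×0.253 = 45.034, 178×0.237 = 42.186, 178×0.178 = 31.684, 178×0.122 = 21.716, 178×0.080 = 14.24, 178×0.051 = 9.078, 178×0.079 = 14.062.
χ² = (46−45.034)²/45.034 + (41−42.186)²/42.186 + (28−31.684)²/31.684 + (25−21.716)²/21.716 + (17−14.24)²/14.24 + (7−9.078)²/9.078 + (14−14.062)²/14.062
   = 0.021 + 0.033 + 0.428 + 0.497 + 0.535 + 0.476 + 0.000
Sum = 1.99

1.99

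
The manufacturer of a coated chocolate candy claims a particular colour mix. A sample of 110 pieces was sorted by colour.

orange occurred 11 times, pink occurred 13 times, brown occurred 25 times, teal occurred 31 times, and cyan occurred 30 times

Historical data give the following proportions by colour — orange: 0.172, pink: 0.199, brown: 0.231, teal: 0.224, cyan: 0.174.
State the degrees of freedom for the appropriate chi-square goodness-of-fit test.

4

There are k = 5 categories and no parameters were estimated from the data, so df = 5 − 1 = 4.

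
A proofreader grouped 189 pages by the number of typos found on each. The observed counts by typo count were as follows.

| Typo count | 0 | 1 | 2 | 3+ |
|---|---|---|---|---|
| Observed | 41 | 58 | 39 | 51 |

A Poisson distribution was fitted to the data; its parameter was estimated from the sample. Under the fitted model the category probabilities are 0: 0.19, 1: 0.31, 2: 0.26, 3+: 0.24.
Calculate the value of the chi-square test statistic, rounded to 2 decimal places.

3.52

Expected counts E_i = n·p_i: 189×0.19 = 35.91, 189×0.31 = 58.59, 189×0.26 = 49.14, 189×0.24 = 45.36.
0: (41 − 35.91)²/35.91 = 25.9081/35.91 = 0.721
1: (58 − 58.59)²/58.59 = 0.3481/58.59 = 0.006
2: (39 − 49.14)²/49.14 = 102.8196/49.14 = 2.092
3+: (51 − 45.36)²/45.36 = 31.8096/45.36 = 0.701
Sum = 3.52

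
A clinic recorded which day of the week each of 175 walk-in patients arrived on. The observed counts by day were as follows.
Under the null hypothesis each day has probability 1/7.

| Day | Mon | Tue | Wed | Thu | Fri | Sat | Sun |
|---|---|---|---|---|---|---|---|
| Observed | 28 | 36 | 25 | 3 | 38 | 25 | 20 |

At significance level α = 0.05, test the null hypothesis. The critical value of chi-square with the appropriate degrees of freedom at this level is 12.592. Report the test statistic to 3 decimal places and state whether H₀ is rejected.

Expected count for each of the 7 categories: 175/7 = 25.
Mon: (28 − 25)²/25 = 9/25 = 0.3600
Tue: (36 − 25)²/25 = 121/25 = 4.8400
Wed: (25 − 25)²/25 = 0/25 = 0.0000
Thu: (3 − 25)²/25 = 484/25 = 19.3600
Fri: (38 − 25)²/25 = 169/25 = 6.7600
Sat: (25 − 25)²/25 = 0/25 = 0.0000
Sun: (20 − 25)²/25 = 25/25 = 1.0000
Sum = 32.320
df = 6. Since 32.320 > 12.592, we reject H₀.

32.320; reject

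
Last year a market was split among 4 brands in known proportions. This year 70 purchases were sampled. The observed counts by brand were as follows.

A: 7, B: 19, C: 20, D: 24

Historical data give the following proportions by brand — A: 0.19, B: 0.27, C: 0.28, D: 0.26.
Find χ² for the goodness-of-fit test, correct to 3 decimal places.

4.841

Expected counts E_i = n·p_i: 70×0.19 = 13.3, 70×0.27 = 18.9, 70×0.28 = 19.6, 70×0.26 = 18.2.
cat         O        E   (O−E)²/E
A           7     13.3     2.9842
B          19     18.9     0.0005
C          20     19.6     0.0082
D          24     18.2     1.8484
Sum = 4.841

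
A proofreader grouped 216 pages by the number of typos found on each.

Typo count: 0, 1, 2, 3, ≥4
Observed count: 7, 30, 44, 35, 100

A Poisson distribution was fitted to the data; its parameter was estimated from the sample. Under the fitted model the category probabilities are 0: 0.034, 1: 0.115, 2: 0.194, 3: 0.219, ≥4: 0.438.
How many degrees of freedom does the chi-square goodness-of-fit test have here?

There are k = 5 categories and 1 parameter estimated from the data, so df = 5 − 1 − 1 = 3.

3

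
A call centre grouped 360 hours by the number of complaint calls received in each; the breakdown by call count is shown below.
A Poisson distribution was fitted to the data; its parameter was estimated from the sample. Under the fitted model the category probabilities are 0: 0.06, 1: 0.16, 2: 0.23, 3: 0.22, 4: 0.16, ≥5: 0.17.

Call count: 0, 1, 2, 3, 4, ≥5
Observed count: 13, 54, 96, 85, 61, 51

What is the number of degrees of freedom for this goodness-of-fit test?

4

There are k = 6 categories and 1 parameter estimated from the data, so df = 6 − 1 − 1 = 4.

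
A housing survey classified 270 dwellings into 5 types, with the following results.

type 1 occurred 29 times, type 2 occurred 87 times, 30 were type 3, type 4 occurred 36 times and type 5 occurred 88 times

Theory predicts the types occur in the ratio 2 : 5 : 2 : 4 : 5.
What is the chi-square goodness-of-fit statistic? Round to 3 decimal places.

13.807

Ratio total = 18. Expected counts: 270×2/18 = 30, 270×5/18 = 75, 270×2/18 = 30, 270×4/18 = 60, 270×5/18 = 75.
type 1: (29 − 30)²/30 = 1/30 = 0.0333
type 2: (87 − 75)²/75 = 144/75 = 1.9200
type 3: (30 − 30)²/30 = 0/30 = 0.0000
type 4: (36 − 60)²/60 = 576/60 = 9.6000
type 5: (88 − 75)²/75 = 169/75 = 2.2533
Sum = 13.807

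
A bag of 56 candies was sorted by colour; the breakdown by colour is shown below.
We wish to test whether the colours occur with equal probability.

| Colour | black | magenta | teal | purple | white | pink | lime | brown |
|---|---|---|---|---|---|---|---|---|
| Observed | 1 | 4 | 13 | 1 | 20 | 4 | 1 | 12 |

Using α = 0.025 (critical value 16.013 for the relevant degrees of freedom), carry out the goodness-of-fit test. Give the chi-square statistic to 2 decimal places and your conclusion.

50.86; reject

Expected count for each of the 8 categories: 56/8 = 7.
black: (1 − 7)²/7 = 36/7 = 5.143
magenta: (4 − 7)²/7 = 9/7 = 1.286
teal: (13 − 7)²/7 = 36/7 = 5.143
purple: (1 − 7)²/7 = 36/7 = 5.143
white: (20 − 7)²/7 = 169/7 = 24.143
pink: (4 − 7)²/7 = 9/7 = 1.286
lime: (1 − 7)²/7 = 36/7 = 5.143
brown: (12 − 7)²/7 = 25/7 = 3.571
Sum = 50.86
df = 7. Since 50.86 > 16.013, we reject H₀.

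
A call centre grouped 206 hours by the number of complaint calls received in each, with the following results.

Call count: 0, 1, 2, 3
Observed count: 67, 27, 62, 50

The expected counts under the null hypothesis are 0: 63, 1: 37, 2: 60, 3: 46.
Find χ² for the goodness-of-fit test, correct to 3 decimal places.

3.371

χ² = (67−63)²/63 + (27−37)²/37 + (62−60)²/60 + (50−46)²/46
   = 0.2540 + 2.7027 + 0.0667 + 0.3478
Sum = 3.371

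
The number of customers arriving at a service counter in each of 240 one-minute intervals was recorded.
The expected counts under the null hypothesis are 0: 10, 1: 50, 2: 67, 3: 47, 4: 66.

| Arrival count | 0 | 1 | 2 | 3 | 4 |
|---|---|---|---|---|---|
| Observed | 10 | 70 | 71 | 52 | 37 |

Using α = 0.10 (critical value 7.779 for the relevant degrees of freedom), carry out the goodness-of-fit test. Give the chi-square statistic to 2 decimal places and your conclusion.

cat         O        E   (O−E)²/E
0          10       10      0.000
1          70       50      8.000
2          71       67      0.239
3          52       47      0.532
4          37       66     12.742
Sum = 21.51
df = 4. Since 21.51 > 7.779, we reject H₀.

21.51; reject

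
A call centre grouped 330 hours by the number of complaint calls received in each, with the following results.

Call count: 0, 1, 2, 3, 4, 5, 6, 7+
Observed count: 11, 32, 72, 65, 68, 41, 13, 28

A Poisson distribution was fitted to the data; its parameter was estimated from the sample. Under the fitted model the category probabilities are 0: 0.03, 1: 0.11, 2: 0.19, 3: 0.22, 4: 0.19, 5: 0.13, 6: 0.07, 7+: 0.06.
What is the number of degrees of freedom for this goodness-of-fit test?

6

There are k = 8 categories and 1 parameter estimated from the data, so df = 8 − 1 − 1 = 6.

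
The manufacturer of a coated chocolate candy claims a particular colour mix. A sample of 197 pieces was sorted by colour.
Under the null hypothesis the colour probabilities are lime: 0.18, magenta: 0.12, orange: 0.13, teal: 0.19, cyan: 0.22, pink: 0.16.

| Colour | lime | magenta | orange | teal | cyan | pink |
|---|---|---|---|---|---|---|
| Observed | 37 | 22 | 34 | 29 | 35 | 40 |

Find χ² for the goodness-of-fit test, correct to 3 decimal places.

8.714

Expected counts E_i = n·p_i: 197×0.18 = 35.46, 197×0.12 = 23.64, 197×0.13 = 25.61, 197×0.19 = 37.43, 197×0.22 = 43.34, 197×0.16 = 31.52.
lime: (37 − 35.46)²/35.46 = 2.3716/35.46 = 0.0669
magenta: (22 − 23.64)²/23.64 = 2.6896/23.64 = 0.1138
orange: (34 − 25.61)²/25.61 = 70.3921/25.61 = 2.7486
teal: (29 − 37.43)²/37.43 = 71.0649/37.43 = 1.8986
cyan: (35 − 43.34)²/43.34 = 69.5556/43.34 = 1.6049
pink: (40 − 31.52)²/31.52 = 71.9104/31.52 = 2.2814
Sum = 8.714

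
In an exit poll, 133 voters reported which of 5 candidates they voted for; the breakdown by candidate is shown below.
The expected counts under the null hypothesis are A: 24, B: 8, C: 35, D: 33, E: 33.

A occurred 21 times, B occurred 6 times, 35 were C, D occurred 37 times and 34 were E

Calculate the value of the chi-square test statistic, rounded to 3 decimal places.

χ² = (21−24)²/24 + (6−8)²/8 + (35−35)²/35 + (37−33)²/33 + (34−33)²/33
   = 0.3750 + 0.5000 + 0.0000 + 0.4848 + 0.0303
Sum = 1.390

1.390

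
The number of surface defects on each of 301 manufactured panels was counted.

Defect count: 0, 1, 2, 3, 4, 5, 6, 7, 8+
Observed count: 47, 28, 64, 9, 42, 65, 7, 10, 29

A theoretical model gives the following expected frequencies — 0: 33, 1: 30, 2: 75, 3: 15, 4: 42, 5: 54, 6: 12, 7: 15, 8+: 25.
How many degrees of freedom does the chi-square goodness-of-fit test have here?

There are k = 9 categories and no parameters were estimated from the data, so df = 9 − 1 = 8.

8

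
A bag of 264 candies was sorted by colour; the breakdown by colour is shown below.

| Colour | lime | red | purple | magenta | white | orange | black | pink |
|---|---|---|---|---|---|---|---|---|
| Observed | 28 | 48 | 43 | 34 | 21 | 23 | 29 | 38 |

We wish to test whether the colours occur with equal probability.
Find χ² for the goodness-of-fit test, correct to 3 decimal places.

19.273

Under H₀ each category has probability 1/8, so each expected count is 264/8 = 33.
lime: (28 − 33)²/33 = 25/33 = 0.7576
red: (48 − 33)²/33 = 225/33 = 6.8182
purple: (43 − 33)²/33 = 100/33 = 3.0303
magenta: (34 − 33)²/33 = 1/33 = 0.0303
white: (21 − 33)²/33 = 144/33 = 4.3636
orange: (23 − 33)²/33 = 100/33 = 3.0303
black: (29 − 33)²/33 = 16/33 = 0.4848
pink: (38 − 33)²/33 = 25/33 = 0.7576
Sum = 19.273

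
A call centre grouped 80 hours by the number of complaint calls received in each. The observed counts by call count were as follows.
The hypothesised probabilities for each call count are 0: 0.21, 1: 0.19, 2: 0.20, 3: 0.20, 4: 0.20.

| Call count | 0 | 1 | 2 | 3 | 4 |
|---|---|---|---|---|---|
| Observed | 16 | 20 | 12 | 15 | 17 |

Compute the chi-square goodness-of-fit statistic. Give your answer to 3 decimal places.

Expected counts E_i = n·p_i: 80×0.21 = 16.8, 80×0.19 = 15.2, 80×0.20 = 16, 80×0.20 = 16, 80×0.20 = 16.
0: (16 − 16.8)²/16.8 = 0.64/16.8 = 0.0381
1: (20 − 15.2)²/15.2 = 23.04/15.2 = 1.5158
2: (12 − 16)²/16 = 16/16 = 1.0000
3: (15 − 16)²/16 = 1/16 = 0.0625
4: (17 − 16)²/16 = 1/16 = 0.0625
Sum = 2.679

2.679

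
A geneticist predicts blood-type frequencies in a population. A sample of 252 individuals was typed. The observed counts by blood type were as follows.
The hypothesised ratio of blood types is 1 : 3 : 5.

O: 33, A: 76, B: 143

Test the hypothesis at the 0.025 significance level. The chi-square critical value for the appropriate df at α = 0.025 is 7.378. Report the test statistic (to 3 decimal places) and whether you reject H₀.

1.719; do not reject

Ratio total = 9. Expected counts: 252×1/9 = 28, 252×3/9 = 84, 252×5/9 = 140.
cat         O        E   (O−E)²/E
O          33       28     0.8929
A          76       84     0.7619
B         143      140     0.0643
Sum = 1.719
df = 2. Since 1.719 < 7.378, we do not reject H₀.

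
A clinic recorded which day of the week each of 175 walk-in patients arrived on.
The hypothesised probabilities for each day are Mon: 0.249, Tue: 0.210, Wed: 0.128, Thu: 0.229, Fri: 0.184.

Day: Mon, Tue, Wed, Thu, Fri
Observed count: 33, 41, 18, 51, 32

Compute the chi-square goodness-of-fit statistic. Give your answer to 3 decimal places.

6.902

Expected counts E_i = n·p_i: 175×0.249 = 43.575, 175×0.210 = 36.75, 175×0.128 = 22.4, 175×0.229 = 40.075, 175×0.184 = 32.2.
Mon: (33 − 43.575)²/43.575 = 111.830625/43.575 = 2.5664
Tue: (41 − 36.75)²/36.75 = 18.0625/36.75 = 0.4915
Wed: (18 − 22.4)²/22.4 = 19.36/22.4 = 0.8643
Thu: (51 − 40.075)²/40.075 = 119.355625/40.075 = 2.9783
Fri: (32 − 32.2)²/32.2 = 0.04/32.2 = 0.0012
Sum = 6.902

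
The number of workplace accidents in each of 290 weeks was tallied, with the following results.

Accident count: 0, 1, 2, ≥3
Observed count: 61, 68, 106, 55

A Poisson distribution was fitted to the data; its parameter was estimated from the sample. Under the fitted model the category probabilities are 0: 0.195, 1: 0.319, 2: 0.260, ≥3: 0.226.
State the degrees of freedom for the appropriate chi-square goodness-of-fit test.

There are k = 4 categories and 1 parameter estimated from the data, so df = 4 − 1 − 1 = 2.

2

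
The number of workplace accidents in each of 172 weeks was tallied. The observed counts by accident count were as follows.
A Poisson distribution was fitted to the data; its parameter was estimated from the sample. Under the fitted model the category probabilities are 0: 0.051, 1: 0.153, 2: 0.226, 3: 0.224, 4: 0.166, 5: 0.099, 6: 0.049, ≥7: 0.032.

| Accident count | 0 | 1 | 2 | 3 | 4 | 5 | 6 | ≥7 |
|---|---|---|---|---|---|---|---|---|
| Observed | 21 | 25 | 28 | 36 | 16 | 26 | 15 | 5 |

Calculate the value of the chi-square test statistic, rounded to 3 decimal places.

Expected counts E_i = n·p_i: 172×0.051 = 8.772, 172×0.153 = 26.316, 172×0.226 = 38.872, 172×0.224 = 38.528, 172×0.166 = 28.552, 172×0.099 = 17.028, 172×0.049 = 8.428, 172×0.032 = 5.504.
cat         O        E   (O−E)²/E
0          21    8.772    17.0456
1          25   26.316     0.0658
2          28   38.872     3.0408
3          36   38.528     0.1659
4          16   28.552     5.5181
5          26   17.028     4.7273
6          15    8.428     5.1247
≥7          5    5.504     0.0462
Sum = 35.734

35.734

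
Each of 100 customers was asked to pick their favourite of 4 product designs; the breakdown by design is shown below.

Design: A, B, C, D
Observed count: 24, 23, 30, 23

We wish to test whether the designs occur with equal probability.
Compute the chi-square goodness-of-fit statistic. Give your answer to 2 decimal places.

1.36

Expected count for each of the 4 categories: 100/4 = 25.
A: (24 − 25)²/25 = 1/25 = 0.040
B: (23 − 25)²/25 = 4/25 = 0.160
C: (30 − 25)²/25 = 25/25 = 1.000
D: (23 − 25)²/25 = 4/25 = 0.160
Sum = 1.36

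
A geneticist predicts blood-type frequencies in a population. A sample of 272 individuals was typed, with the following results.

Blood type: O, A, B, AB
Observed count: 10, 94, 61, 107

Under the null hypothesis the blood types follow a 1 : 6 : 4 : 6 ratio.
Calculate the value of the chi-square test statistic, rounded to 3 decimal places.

Ratio total = 17. Expected counts: 272×1/17 = 16, 272×6/17 = 96, 272×4/17 = 64, 272×6/17 = 96.
O: (10 − 16)²/16 = 36/16 = 2.2500
A: (94 − 96)²/96 = 4/96 = 0.0417
B: (61 − 64)²/64 = 9/64 = 0.1406
AB: (107 − 96)²/96 = 121/96 = 1.2604
Sum = 3.693

3.693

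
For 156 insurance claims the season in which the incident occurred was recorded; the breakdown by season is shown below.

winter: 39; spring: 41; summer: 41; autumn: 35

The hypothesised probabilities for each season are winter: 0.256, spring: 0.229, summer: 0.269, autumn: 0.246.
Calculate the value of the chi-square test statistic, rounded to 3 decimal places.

Expected counts E_i = n·p_i: 156×0.256 = 39.936, 156×0.229 = 35.724, 156×0.269 = 41.964, 156×0.246 = 38.376.
cat         O        E   (O−E)²/E
winter     39   39.936     0.0219
spring     41   35.724     0.7792
summer     41   41.964     0.0221
autumn     35   38.376     0.2970
Sum = 1.120

1.120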